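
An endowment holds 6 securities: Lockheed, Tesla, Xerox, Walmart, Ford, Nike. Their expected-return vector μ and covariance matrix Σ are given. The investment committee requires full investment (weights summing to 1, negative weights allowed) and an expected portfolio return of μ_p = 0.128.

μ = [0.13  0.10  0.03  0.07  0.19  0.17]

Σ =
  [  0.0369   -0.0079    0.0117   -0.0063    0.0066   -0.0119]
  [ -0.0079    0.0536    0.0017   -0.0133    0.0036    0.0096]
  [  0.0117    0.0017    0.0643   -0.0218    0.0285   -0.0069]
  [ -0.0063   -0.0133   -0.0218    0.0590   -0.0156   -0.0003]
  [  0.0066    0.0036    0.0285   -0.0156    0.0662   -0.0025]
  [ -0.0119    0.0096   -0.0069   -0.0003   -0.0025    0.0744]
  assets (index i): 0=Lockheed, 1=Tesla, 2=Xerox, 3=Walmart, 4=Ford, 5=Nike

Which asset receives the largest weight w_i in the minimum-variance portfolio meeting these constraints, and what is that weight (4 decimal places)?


x=Σ⁻¹μ = [5.1360  2.6522  -0.7018  2.9660  3.3215  2.8227]
y=Σ⁻¹𝟙 = [37.8333  28.8838  17.1648  37.0480  11.7799  17.9023]
a=μᵀx=2.230407  b=𝟙ᵀx=16.196576  c=𝟙ᵀy=150.612018  D=ac−b²=73.596954
λ₁=(c·0.128−b)/D = (150.612018·0.128−16.196576)/73.596954 = 0.041874
λ₂=(a−b·0.128)/D = (2.230407−16.196576·0.128)/73.596954 = 0.002137
w* = 0.041874·x + 0.002137·y:
  w_0 = 0.041874·5.1360 + 0.002137·37.8333 = 0.2959  (Lockheed)
  w_1 = 0.041874·2.6522 + 0.002137·28.8838 = 0.1728  (Tesla)
  w_2 = 0.041874·-0.7018 + 0.002137·17.1648 = 0.0073  (Xerox)
  w_3 = 0.041874·2.9660 + 0.002137·37.0480 = 0.2034  (Walmart)
  w_4 = 0.041874·3.3215 + 0.002137·11.7799 = 0.1643  (Ford)
  w_5 = 0.041874·2.8227 + 0.002137·17.9023 = 0.1564  (Nike)
Σw_i=1.0000  μᵀw=0.1280
σ²=wᵀΣw=λ₁·μ_p+λ₂ = 0.041874·0.128 + 0.002137 = 0.007496 ≈ 0.0075

Lockheed (0.2959)


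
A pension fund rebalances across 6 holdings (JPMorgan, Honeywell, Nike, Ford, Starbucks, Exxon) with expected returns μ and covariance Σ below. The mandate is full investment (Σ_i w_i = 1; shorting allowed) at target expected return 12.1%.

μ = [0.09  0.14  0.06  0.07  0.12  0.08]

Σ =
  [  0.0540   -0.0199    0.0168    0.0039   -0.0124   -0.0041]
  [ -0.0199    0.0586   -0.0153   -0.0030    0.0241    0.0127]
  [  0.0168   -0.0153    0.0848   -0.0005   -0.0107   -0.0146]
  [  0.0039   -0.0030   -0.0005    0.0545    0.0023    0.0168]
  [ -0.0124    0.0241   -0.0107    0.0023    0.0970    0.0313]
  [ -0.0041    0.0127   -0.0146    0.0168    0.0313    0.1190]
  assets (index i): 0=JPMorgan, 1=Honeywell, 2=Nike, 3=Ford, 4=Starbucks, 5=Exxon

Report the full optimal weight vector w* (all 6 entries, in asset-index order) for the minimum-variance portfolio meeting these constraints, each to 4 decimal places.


u=Σ⁻¹μ = [2.6898  3.2359  0.8921  1.1983  0.7987  0.1498]
v=Σ⁻¹𝟙 = [24.6723  26.1138  13.2502  16.6345  6.7630  3.9649]
a=μᵀu=0.940339  b=𝟙ᵀu=8.964611  c=𝟙ᵀv=91.398629  D=ac−b²=5.581467
λ₁=(c·0.121−b)/D = (91.398629·0.121−8.964611)/5.581467 = 0.375282
λ₂=(a−b·0.121)/D = (0.940339−8.964611·0.121)/5.581467 = -0.025868
w* = 0.375282·u + -0.025868·v:
  w_0 = 0.375282·2.6898 + -0.025868·24.6723 = 0.3712  (JPMorgan)
  w_1 = 0.375282·3.2359 + -0.025868·26.1138 = 0.5389  (Honeywell)
  w_2 = 0.375282·0.8921 + -0.025868·13.2502 = -0.0080  (Nike)
  w_3 = 0.375282·1.1983 + -0.025868·16.6345 = 0.0194  (Ford)
  w_4 = 0.375282·0.7987 + -0.025868·6.7630 = 0.1248  (Starbucks)
  w_5 = 0.375282·0.1498 + -0.025868·3.9649 = -0.0463  (Exxon)
Σw_i=1.0000  μᵀw=0.1210
σ²=wᵀΣw=λ₁·μ_p+λ₂ = 0.375282·0.121 + -0.025868 = 0.019542 ≈ 0.0195

0.3712  0.5389  -0.0080  0.0194  0.1248  -0.0463


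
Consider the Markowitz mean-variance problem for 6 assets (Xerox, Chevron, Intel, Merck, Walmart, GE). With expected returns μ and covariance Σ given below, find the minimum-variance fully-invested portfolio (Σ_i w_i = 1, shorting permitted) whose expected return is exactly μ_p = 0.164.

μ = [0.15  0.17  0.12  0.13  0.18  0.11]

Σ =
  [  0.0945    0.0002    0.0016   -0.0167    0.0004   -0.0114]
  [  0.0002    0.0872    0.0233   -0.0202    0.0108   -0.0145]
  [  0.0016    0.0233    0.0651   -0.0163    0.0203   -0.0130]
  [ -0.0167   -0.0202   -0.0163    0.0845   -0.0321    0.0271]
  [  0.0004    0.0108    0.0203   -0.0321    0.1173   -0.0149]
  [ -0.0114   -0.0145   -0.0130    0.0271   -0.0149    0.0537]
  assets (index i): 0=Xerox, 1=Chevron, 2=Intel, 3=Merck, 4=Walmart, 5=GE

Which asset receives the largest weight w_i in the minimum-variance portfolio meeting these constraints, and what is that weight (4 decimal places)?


Chevron (0.3301)

u=Σ⁻¹μ = [2.3750  2.3798  1.5099  2.8102  2.1635  2.7428]
v=Σ⁻¹𝟙 = [16.3832  14.0010  15.4043  18.5682  12.6110  23.7382]
a=μᵀu=1.998467  b=𝟙ᵀu=13.981225  c=𝟙ᵀv=100.705992  D=ac−b²=5.782976
λ₁=(c·0.164−b)/D = (100.705992·0.164−13.981225)/5.782976 = 0.438279
λ₂=(a−b·0.164)/D = (1.998467−13.981225·0.164)/5.782976 = -0.050917
w* = 0.438279·u + -0.050917·v:
  w_0 = 0.438279·2.3750 + -0.050917·16.3832 = 0.2067  (Xerox)
  w_1 = 0.438279·2.3798 + -0.050917·14.0010 = 0.3301  (Chevron)
  w_2 = 0.438279·1.5099 + -0.050917·15.4043 = -0.1226  (Intel)
  w_3 = 0.438279·2.8102 + -0.050917·18.5682 = 0.2862  (Merck)
  w_4 = 0.438279·2.1635 + -0.050917·12.6110 = 0.3061  (Walmart)
  w_5 = 0.438279·2.7428 + -0.050917·23.7382 = -0.0066  (GE)
Σw_i=1.0000  μᵀw=0.1640
σ²=wᵀΣw=λ₁·μ_p+λ₂ = 0.438279·0.164 + -0.050917 = 0.020960 ≈ 0.0210


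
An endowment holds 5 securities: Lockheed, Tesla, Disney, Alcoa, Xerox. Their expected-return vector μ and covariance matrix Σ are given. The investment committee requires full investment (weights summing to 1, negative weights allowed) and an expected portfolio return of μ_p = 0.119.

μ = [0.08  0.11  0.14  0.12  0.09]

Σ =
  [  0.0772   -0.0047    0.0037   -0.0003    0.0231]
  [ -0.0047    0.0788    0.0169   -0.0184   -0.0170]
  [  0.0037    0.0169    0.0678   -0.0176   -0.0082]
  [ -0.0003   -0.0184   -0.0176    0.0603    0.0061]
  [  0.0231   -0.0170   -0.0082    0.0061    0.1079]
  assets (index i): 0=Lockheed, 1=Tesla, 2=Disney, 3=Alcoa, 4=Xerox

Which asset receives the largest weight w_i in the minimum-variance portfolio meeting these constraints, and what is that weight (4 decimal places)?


Alcoa (0.3571)

g=Σ⁻¹μ = [0.7495  1.8594  2.5078  3.1943  0.9766]
h=Σ⁻¹𝟙 = [10.3802  17.7237  17.7509  26.2430  9.7034]
a=μᵀg=1.086799  b=𝟙ᵀg=9.287606  c=𝟙ᵀh=81.801109  D=ac−b²=2.641770
λ₁=(c·0.119−b)/D = (81.801109·0.119−9.287606)/2.641770 = 0.169101
λ₂=(a−b·0.119)/D = (1.086799−9.287606·0.119)/2.641770 = -0.006975
w* = 0.169101·g + -0.006975·h:
  w_0 = 0.169101·0.7495 + -0.006975·10.3802 = 0.0543  (Lockheed)
  w_1 = 0.169101·1.8594 + -0.006975·17.7237 = 0.1908  (Tesla)
  w_2 = 0.169101·2.5078 + -0.006975·17.7509 = 0.3003  (Disney)
  w_3 = 0.169101·3.1943 + -0.006975·26.2430 = 0.3571  (Alcoa)
  w_4 = 0.169101·0.9766 + -0.006975·9.7034 = 0.0975  (Xerox)
Σw_i=1.0000  μᵀw=0.1190
σ²=wᵀΣw=λ₁·μ_p+λ₂ = 0.169101·0.119 + -0.006975 = 0.013148 ≈ 0.0131


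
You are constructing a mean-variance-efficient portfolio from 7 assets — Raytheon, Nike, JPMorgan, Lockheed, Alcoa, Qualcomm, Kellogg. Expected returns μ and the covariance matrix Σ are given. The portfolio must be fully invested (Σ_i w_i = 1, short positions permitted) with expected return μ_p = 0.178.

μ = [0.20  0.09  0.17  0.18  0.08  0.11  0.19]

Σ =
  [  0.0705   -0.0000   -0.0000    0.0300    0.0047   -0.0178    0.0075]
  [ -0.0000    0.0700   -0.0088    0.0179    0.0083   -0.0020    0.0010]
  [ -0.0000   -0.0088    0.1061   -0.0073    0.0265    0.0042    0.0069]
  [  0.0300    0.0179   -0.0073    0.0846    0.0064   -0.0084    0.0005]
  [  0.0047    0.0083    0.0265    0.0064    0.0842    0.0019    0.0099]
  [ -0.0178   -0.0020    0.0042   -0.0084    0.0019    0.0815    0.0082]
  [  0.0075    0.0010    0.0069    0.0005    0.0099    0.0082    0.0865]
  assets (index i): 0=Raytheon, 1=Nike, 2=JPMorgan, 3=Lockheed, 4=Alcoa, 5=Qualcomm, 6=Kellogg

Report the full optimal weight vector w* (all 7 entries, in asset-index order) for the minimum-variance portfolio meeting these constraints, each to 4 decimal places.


0.2956  0.0651  0.1965  0.1630  -0.0878  0.1568  0.2107

u=Σ⁻¹μ = [2.5878  1.2146  1.6525  1.2800  -0.1684  1.8279  1.6649]
v=Σ⁻¹𝟙 = [14.4525  13.6077  8.5095  5.5890  5.4168  15.0276  7.3946]
a=μᵀu=1.642120  b=𝟙ᵀu=10.059209  c=𝟙ᵀv=69.997885  D=ac−b²=13.757267
λ₁=(c·0.178−b)/D = (69.997885·0.178−10.059209)/13.757267 = 0.174483
λ₂=(a−b·0.178)/D = (1.642120−10.059209·0.178)/13.757267 = -0.010788
w* = 0.174483·u + -0.010788·v:
  w_0 = 0.174483·2.5878 + -0.010788·14.4525 = 0.2956  (Raytheon)
  w_1 = 0.174483·1.2146 + -0.010788·13.6077 = 0.0651  (Nike)
  w_2 = 0.174483·1.6525 + -0.010788·8.5095 = 0.1965  (JPMorgan)
  w_3 = 0.174483·1.2800 + -0.010788·5.5890 = 0.1630  (Lockheed)
  w_4 = 0.174483·-0.1684 + -0.010788·5.4168 = -0.0878  (Alcoa)
  w_5 = 0.174483·1.8279 + -0.010788·15.0276 = 0.1568  (Qualcomm)
  w_6 = 0.174483·1.6649 + -0.010788·7.3946 = 0.2107  (Kellogg)
Σw_i=1.0000  μᵀw=0.1780
σ²=wᵀΣw=λ₁·μ_p+λ₂ = 0.174483·0.178 + -0.010788 = 0.020270 ≈ 0.0203


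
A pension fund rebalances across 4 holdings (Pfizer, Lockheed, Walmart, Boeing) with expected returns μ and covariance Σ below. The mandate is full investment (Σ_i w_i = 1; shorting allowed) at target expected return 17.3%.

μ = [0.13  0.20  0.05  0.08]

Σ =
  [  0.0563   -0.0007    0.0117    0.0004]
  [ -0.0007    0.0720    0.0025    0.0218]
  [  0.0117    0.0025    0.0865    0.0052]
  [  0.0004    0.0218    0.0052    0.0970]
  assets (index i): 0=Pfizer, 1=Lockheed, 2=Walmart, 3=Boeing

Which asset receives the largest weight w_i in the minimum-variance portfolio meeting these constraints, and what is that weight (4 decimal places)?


g=Σ⁻¹μ = [2.3052  2.7363  0.1757  0.1909]
h=Σ⁻¹𝟙 = [16.0631  11.5717  8.6219  7.1802]
a=μᵀg=0.870991  b=𝟙ᵀg=5.408049  c=𝟙ᵀh=43.436872  D=ac−b²=8.586128
λ₁=(c·0.173−b)/D = (43.436872·0.173−5.408049)/8.586128 = 0.245341
λ₂=(a−b·0.173)/D = (0.870991−5.408049·0.173)/8.586128 = -0.007524
w* = 0.245341·g + -0.007524·h:
  w_0 = 0.245341·2.3052 + -0.007524·16.0631 = 0.4447  (Pfizer)
  w_1 = 0.245341·2.7363 + -0.007524·11.5717 = 0.5843  (Lockheed)
  w_2 = 0.245341·0.1757 + -0.007524·8.6219 = -0.0218  (Walmart)
  w_3 = 0.245341·0.1909 + -0.007524·7.1802 = -0.0072  (Boeing)
Σw_i=1.0000  μᵀw=0.1730
σ²=wᵀΣw=λ₁·μ_p+λ₂ = 0.245341·0.173 + -0.007524 = 0.034920 ≈ 0.0349

Lockheed (0.5843)


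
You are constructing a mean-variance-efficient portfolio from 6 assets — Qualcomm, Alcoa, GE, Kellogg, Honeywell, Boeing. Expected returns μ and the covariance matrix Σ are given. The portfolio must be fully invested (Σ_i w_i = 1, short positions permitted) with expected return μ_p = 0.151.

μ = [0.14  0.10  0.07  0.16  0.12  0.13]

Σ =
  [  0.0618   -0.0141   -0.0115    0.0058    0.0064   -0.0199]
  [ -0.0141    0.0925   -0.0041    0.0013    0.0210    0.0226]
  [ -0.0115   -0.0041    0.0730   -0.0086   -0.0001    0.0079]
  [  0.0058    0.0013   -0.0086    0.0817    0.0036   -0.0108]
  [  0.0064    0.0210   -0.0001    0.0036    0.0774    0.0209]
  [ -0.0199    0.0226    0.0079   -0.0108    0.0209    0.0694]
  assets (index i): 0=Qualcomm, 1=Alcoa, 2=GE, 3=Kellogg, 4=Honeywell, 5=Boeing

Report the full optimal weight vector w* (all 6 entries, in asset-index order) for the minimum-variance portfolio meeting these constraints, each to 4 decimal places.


0.3807  -0.0257  -0.0942  0.3542  -0.0145  0.3995

x=Σ⁻¹μ = [3.3881  0.9417  1.5189  2.2040  0.1991  2.6482]
y=Σ⁻¹𝟙 = [26.1183  10.4609  18.1592  14.3939  2.4339  17.9318]
a=μᵀx=1.395633  b=𝟙ᵀx=10.900029  c=𝟙ᵀy=89.498052  D=ac−b²=6.095781
λ₁=(c·0.151−b)/D = (89.498052·0.151−10.900029)/6.095781 = 0.428850
λ₂=(a−b·0.151)/D = (1.395633−10.900029·0.151)/6.095781 = -0.041057
w* = 0.428850·x + -0.041057·y:
  w_0 = 0.428850·3.3881 + -0.041057·26.1183 = 0.3807  (Qualcomm)
  w_1 = 0.428850·0.9417 + -0.041057·10.4609 = -0.0257  (Alcoa)
  w_2 = 0.428850·1.5189 + -0.041057·18.1592 = -0.0942  (GE)
  w_3 = 0.428850·2.2040 + -0.041057·14.3939 = 0.3542  (Kellogg)
  w_4 = 0.428850·0.1991 + -0.041057·2.4339 = -0.0145  (Honeywell)
  w_5 = 0.428850·2.6482 + -0.041057·17.9318 = 0.3995  (Boeing)
Σw_i=1.0000  μᵀw=0.1510
σ²=wᵀΣw=λ₁·μ_p+λ₂ = 0.428850·0.151 + -0.041057 = 0.023700 ≈ 0.0237


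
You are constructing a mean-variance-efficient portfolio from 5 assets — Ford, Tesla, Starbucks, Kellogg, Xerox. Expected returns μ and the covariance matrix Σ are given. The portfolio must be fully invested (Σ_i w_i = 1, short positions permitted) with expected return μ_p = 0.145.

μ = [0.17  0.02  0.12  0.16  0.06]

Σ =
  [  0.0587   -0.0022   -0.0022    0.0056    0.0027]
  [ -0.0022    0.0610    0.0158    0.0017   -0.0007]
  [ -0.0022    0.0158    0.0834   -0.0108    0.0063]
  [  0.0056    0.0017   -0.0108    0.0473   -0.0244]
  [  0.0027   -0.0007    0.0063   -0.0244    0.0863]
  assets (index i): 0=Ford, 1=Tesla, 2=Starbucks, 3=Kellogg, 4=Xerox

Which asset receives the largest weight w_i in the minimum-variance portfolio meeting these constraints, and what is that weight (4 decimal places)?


Kellogg (0.4386)

u=Σ⁻¹μ = [2.4595  -0.2021  1.9869  4.4438  1.7280]
v=Σ⁻¹𝟙 = [14.0643  12.9798  12.5667  31.8573  19.3425]
a=μᵀu=1.467209  b=𝟙ᵀu=10.416262  c=𝟙ᵀv=90.810735  D=ac−b²=24.739810
λ₁=(c·0.145−b)/D = (90.810735·0.145−10.416262)/24.739810 = 0.111209
λ₂=(a−b·0.145)/D = (1.467209−10.416262·0.145)/24.739810 = -0.001744
w* = 0.111209·u + -0.001744·v:
  w_0 = 0.111209·2.4595 + -0.001744·14.0643 = 0.2490  (Ford)
  w_1 = 0.111209·-0.2021 + -0.001744·12.9798 = -0.0451  (Tesla)
  w_2 = 0.111209·1.9869 + -0.001744·12.5667 = 0.1990  (Starbucks)
  w_3 = 0.111209·4.4438 + -0.001744·31.8573 = 0.4386  (Kellogg)
  w_4 = 0.111209·1.7280 + -0.001744·19.3425 = 0.1584  (Xerox)
Σw_i=1.0000  μᵀw=0.1450
σ²=wᵀΣw=λ₁·μ_p+λ₂ = 0.111209·0.145 + -0.001744 = 0.014381 ≈ 0.0144


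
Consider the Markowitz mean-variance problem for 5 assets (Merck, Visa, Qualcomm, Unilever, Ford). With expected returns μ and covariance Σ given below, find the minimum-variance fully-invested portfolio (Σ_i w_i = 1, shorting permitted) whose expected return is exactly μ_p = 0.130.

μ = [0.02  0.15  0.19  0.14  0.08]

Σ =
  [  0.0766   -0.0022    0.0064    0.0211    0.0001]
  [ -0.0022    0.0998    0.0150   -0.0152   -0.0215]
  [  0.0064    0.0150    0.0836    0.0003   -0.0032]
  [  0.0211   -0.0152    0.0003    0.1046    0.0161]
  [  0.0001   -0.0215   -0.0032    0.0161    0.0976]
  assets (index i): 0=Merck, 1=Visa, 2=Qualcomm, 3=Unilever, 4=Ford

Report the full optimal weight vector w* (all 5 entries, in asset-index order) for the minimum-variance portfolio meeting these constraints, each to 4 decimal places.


0.1035  0.2565  0.2467  0.1854  0.2079

g=Σ⁻¹μ = [-0.2680  1.6314  2.0337  1.4692  1.0036]
h=Σ⁻¹𝟙 = [10.5927  12.5787  9.3305  7.3626  12.0974]
a=μᵀg=0.911737  b=𝟙ᵀg=5.869995  c=𝟙ᵀh=51.961747  D=ac−b²=12.918611
λ₁=(c·0.130−b)/D = (51.961747·0.130−5.869995)/12.918611 = 0.068508
λ₂=(a−b·0.130)/D = (0.911737−5.869995·0.130)/12.918611 = 0.011506
w* = 0.068508·g + 0.011506·h:
  w_0 = 0.068508·-0.2680 + 0.011506·10.5927 = 0.1035  (Merck)
  w_1 = 0.068508·1.6314 + 0.011506·12.5787 = 0.2565  (Visa)
  w_2 = 0.068508·2.0337 + 0.011506·9.3305 = 0.2467  (Qualcomm)
  w_3 = 0.068508·1.4692 + 0.011506·7.3626 = 0.1854  (Unilever)
  w_4 = 0.068508·1.0036 + 0.011506·12.0974 = 0.2079  (Ford)
Σw_i=1.0000  μᵀw=0.1300
σ²=wᵀΣw=λ₁·μ_p+λ₂ = 0.068508·0.130 + 0.011506 = 0.020412 ≈ 0.0204


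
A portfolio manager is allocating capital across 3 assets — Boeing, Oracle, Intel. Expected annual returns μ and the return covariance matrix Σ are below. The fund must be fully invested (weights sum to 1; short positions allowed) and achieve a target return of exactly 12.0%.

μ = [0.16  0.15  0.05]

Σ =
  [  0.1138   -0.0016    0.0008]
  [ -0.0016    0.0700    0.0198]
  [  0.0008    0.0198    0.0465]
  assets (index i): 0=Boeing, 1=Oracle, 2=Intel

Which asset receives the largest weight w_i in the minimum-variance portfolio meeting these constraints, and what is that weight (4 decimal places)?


x=Σ⁻¹μ = [1.4350  2.1357  0.1412]
y=Σ⁻¹𝟙 = [8.8010  9.6034  17.2648]
a=μᵀx=0.557019  b=𝟙ᵀx=3.711911  c=𝟙ᵀy=35.669181  D=ac−b²=6.090138
λ₁=(c·0.120−b)/D = (35.669181·0.120−3.711911)/6.090138 = 0.093330
λ₂=(a−b·0.120)/D = (0.557019−3.711911·0.120)/6.090138 = 0.018323
w* = 0.093330·x + 0.018323·y:
  w_0 = 0.093330·1.4350 + 0.018323·8.8010 = 0.2952  (Boeing)
  w_1 = 0.093330·2.1357 + 0.018323·9.6034 = 0.3753  (Oracle)
  w_2 = 0.093330·0.1412 + 0.018323·17.2648 = 0.3295  (Intel)
Σw_i=1.0000  μᵀw=0.1200
σ²=wᵀΣw=λ₁·μ_p+λ₂ = 0.093330·0.120 + 0.018323 = 0.029523 ≈ 0.0295

Oracle (0.3753)


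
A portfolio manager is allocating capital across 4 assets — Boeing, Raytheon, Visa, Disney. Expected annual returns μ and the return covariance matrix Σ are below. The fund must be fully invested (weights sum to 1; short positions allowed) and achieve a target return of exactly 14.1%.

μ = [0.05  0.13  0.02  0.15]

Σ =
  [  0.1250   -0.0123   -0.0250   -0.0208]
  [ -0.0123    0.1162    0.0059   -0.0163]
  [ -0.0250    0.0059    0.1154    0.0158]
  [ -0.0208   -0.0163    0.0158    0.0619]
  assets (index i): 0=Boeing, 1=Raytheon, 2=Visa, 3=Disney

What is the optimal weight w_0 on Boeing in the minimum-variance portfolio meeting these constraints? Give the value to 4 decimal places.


u=Σ⁻¹μ = [1.0857  1.6984  -0.1257  3.2674]
v=Σ⁻¹𝟙 = [14.6146  12.8817  8.1076  22.3886]
a=μᵀu=0.762672  b=𝟙ᵀu=5.925797  c=𝟙ᵀv=57.992535  D=ac−b²=9.114198
λ₁=(c·0.141−b)/D = (57.992535·0.141−5.925797)/9.114198 = 0.246994
λ₂=(a−b·0.141)/D = (0.762672−5.925797·0.141)/9.114198 = -0.007995
w* = 0.246994·u + -0.007995·v:
  w_0 = 0.246994·1.0857 + -0.007995·14.6146 = 0.1513  (Boeing)
  w_1 = 0.246994·1.6984 + -0.007995·12.8817 = 0.3165  (Raytheon)
  w_2 = 0.246994·-0.1257 + -0.007995·8.1076 = -0.0959  (Visa)
  w_3 = 0.246994·3.2674 + -0.007995·22.3886 = 0.6280  (Disney)
Σw_i=1.0000  μᵀw=0.1410
σ²=wᵀΣw=λ₁·μ_p+λ₂ = 0.246994·0.141 + -0.007995 = 0.026831 ≈ 0.0268

0.1513


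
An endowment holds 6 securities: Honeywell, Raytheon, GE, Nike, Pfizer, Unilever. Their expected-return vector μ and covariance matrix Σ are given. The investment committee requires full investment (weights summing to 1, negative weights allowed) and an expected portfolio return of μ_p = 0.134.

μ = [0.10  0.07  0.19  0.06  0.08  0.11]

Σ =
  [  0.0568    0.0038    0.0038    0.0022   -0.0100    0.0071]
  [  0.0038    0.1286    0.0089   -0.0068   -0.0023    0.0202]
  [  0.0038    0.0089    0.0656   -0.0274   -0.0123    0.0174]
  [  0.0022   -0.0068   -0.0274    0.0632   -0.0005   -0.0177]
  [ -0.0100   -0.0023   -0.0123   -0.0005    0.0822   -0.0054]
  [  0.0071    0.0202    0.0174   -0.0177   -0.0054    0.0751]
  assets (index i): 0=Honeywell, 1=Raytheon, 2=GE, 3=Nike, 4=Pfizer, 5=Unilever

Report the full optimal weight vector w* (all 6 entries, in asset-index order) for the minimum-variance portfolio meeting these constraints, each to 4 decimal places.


x=Σ⁻¹μ = [1.5393  0.2276  4.0859  3.0315  1.8729  1.1605]
y=Σ⁻¹𝟙 = [16.0292  5.4200  26.8359  31.2417  19.3187  12.8770]
a=μᵀx=1.405548  b=𝟙ᵀx=11.917606  c=𝟙ᵀy=111.722479  D=ac−b²=15.001968
λ₁=(c·0.134−b)/D = (111.722479·0.134−11.917606)/15.001968 = 0.203520
λ₂=(a−b·0.134)/D = (1.405548−11.917606·0.134)/15.001968 = -0.012759
w* = 0.203520·x + -0.012759·y:
  w_0 = 0.203520·1.5393 + -0.012759·16.0292 = 0.1088  (Honeywell)
  w_1 = 0.203520·0.2276 + -0.012759·5.4200 = -0.0228  (Raytheon)
  w_2 = 0.203520·4.0859 + -0.012759·26.8359 = 0.4892  (GE)
  w_3 = 0.203520·3.0315 + -0.012759·31.2417 = 0.2184  (Nike)
  w_4 = 0.203520·1.8729 + -0.012759·19.3187 = 0.1347  (Pfizer)
  w_5 = 0.203520·1.1605 + -0.012759·12.8770 = 0.0719  (Unilever)
Σw_i=1.0000  μᵀw=0.1340
σ²=wᵀΣw=λ₁·μ_p+λ₂ = 0.203520·0.134 + -0.012759 = 0.014513 ≈ 0.0145

0.1088  -0.0228  0.4892  0.2184  0.1347  0.0719


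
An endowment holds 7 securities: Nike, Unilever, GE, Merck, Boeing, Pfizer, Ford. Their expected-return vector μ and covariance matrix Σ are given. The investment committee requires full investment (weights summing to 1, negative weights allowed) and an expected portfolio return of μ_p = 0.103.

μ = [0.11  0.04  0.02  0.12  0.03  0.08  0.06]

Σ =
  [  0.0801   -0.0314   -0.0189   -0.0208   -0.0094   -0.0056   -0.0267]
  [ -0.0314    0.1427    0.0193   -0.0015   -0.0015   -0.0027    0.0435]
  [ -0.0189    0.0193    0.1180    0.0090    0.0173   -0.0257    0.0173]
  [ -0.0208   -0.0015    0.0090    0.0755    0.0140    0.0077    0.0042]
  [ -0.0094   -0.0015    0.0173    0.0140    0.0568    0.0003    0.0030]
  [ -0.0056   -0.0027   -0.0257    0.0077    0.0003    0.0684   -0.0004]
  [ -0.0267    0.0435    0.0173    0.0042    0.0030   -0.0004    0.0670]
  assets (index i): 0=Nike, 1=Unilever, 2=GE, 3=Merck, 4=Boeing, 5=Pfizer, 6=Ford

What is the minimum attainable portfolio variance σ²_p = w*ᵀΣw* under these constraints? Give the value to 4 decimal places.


0.0149

x=Σ⁻¹μ = [2.7986  0.4359  0.4259  2.0451  0.2834  1.3532  1.4850]
y=Σ⁻¹𝟙 = [30.9862  7.5538  10.5106  14.8697  15.0027  19.7706  18.1695]
a=μᵀx=0.785069  b=𝟙ᵀx=8.827117  c=𝟙ᵀy=116.863153  D=ac−b²=13.827656
λ₁=(c·0.103−b)/D = (116.863153·0.103−8.827117)/13.827656 = 0.232128
λ₂=(a−b·0.103)/D = (0.785069−8.827117·0.103)/13.827656 = -0.008976
w* = 0.232128·x + -0.008976·y:
  w_0 = 0.232128·2.7986 + -0.008976·30.9862 = 0.3715  (Nike)
  w_1 = 0.232128·0.4359 + -0.008976·7.5538 = 0.0334  (Unilever)
  w_2 = 0.232128·0.4259 + -0.008976·10.5106 = 0.0045  (GE)
  w_3 = 0.232128·2.0451 + -0.008976·14.8697 = 0.3413  (Merck)
  w_4 = 0.232128·0.2834 + -0.008976·15.0027 = -0.0689  (Boeing)
  w_5 = 0.232128·1.3532 + -0.008976·19.7706 = 0.1366  (Pfizer)
  w_6 = 0.232128·1.4850 + -0.008976·18.1695 = 0.1816  (Ford)
Σw_i=1.0000  μᵀw=0.1030
σ²=wᵀΣw=λ₁·μ_p+λ₂ = 0.232128·0.103 + -0.008976 = 0.014933 ≈ 0.0149


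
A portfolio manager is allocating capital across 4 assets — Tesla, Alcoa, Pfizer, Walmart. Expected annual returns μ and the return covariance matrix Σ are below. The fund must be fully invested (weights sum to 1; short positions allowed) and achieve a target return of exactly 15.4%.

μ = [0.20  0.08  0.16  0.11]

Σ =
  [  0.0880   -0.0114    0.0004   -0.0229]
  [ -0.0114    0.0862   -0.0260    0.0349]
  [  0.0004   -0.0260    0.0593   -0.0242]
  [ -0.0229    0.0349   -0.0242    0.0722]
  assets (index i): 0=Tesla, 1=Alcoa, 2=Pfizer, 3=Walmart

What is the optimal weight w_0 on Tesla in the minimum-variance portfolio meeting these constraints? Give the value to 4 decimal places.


0.3037

g=Σ⁻¹μ = [3.3389  1.3733  4.7042  3.4955]
h=Σ⁻¹𝟙 = [19.3317  14.3166  32.8313  24.0660]
a=μᵀg=1.914823  b=𝟙ᵀg=12.911928  c=𝟙ᵀh=90.545557  D=ac−b²=6.660809
λ₁=(c·0.154−b)/D = (90.545557·0.154−12.911928)/6.660809 = 0.154949
λ₂=(a−b·0.154)/D = (1.914823−12.911928·0.154)/6.660809 = -0.011052
w* = 0.154949·g + -0.011052·h:
  w_0 = 0.154949·3.3389 + -0.011052·19.3317 = 0.3037  (Tesla)
  w_1 = 0.154949·1.3733 + -0.011052·14.3166 = 0.0546  (Alcoa)
  w_2 = 0.154949·4.7042 + -0.011052·32.8313 = 0.3661  (Pfizer)
  w_3 = 0.154949·3.4955 + -0.011052·24.0660 = 0.2756  (Walmart)
Σw_i=1.0000  μᵀw=0.1540
σ²=wᵀΣw=λ₁·μ_p+λ₂ = 0.154949·0.154 + -0.011052 = 0.012810 ≈ 0.0128


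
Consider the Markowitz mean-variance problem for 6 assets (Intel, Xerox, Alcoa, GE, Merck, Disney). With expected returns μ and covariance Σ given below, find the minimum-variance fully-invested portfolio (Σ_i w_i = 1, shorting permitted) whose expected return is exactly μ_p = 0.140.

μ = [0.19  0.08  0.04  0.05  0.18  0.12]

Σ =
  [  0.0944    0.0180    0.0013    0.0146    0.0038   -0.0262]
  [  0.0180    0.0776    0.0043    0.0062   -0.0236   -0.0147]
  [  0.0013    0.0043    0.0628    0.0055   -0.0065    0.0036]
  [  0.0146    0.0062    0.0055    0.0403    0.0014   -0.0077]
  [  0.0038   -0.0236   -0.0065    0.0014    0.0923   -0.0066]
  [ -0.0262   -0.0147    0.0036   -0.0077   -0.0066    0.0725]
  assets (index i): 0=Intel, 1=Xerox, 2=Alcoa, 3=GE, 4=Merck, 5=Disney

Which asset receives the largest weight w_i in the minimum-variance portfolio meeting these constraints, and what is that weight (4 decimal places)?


p=Σ⁻¹μ = [2.3452  1.7870  0.5028  0.5571  2.5615  3.1324]
q=Σ⁻¹𝟙 = [9.7519  18.1037  13.0855  20.7145  17.3938  24.1216]
a=μᵀp=1.473446  b=𝟙ᵀp=10.885788  c=𝟙ᵀq=103.171068  D=ac−b²=33.516602
λ₁=(c·0.140−b)/D = (103.171068·0.140−10.885788)/33.516602 = 0.106161
λ₂=(a−b·0.140)/D = (1.473446−10.885788·0.140)/33.516602 = -0.001509
w* = 0.106161·p + -0.001509·q:
  w_0 = 0.106161·2.3452 + -0.001509·9.7519 = 0.2343  (Intel)
  w_1 = 0.106161·1.7870 + -0.001509·18.1037 = 0.1624  (Xerox)
  w_2 = 0.106161·0.5028 + -0.001509·13.0855 = 0.0336  (Alcoa)
  w_3 = 0.106161·0.5571 + -0.001509·20.7145 = 0.0279  (GE)
  w_4 = 0.106161·2.5615 + -0.001509·17.3938 = 0.2457  (Merck)
  w_5 = 0.106161·3.1324 + -0.001509·24.1216 = 0.2961  (Disney)
Σw_i=1.0000  μᵀw=0.1400
σ²=wᵀΣw=λ₁·μ_p+λ₂ = 0.106161·0.140 + -0.001509 = 0.013354 ≈ 0.0134

Disney (0.2961)


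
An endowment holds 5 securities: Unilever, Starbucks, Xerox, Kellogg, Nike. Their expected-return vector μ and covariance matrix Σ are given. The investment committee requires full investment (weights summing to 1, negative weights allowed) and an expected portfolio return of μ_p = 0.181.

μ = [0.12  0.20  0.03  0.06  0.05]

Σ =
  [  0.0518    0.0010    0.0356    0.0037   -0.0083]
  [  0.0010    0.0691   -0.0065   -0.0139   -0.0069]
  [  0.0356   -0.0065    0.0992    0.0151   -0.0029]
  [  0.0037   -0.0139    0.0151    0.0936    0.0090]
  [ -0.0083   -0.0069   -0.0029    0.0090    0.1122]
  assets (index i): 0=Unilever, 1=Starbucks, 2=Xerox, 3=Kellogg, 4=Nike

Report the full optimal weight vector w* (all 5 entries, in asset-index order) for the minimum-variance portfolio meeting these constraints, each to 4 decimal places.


p=Σ⁻¹μ = [2.7186  3.0765  -0.6048  1.0170  0.7387]
q=Σ⁻¹𝟙 = [17.3459  17.8350  3.6496  11.0482  10.5007]
a=μᵀp=1.021335  b=𝟙ᵀp=6.945934  c=𝟙ᵀq=60.379465  D=ac−b²=13.421640
λ₁=(c·0.181−b)/D = (60.379465·0.181−6.945934)/13.421640 = 0.296741
λ₂=(a−b·0.181)/D = (1.021335−6.945934·0.181)/13.421640 = -0.017575
w* = 0.296741·p + -0.017575·q:
  w_0 = 0.296741·2.7186 + -0.017575·17.3459 = 0.5019  (Unilever)
  w_1 = 0.296741·3.0765 + -0.017575·17.8350 = 0.5995  (Starbucks)
  w_2 = 0.296741·-0.6048 + -0.017575·3.6496 = -0.2436  (Xerox)
  w_3 = 0.296741·1.0170 + -0.017575·11.0482 = 0.1076  (Kellogg)
  w_4 = 0.296741·0.7387 + -0.017575·10.5007 = 0.0347  (Nike)
Σw_i=1.0000  μᵀw=0.1810
σ²=wᵀΣw=λ₁·μ_p+λ₂ = 0.296741·0.181 + -0.017575 = 0.036136 ≈ 0.0361

0.5019  0.5995  -0.2436  0.1076  0.0347


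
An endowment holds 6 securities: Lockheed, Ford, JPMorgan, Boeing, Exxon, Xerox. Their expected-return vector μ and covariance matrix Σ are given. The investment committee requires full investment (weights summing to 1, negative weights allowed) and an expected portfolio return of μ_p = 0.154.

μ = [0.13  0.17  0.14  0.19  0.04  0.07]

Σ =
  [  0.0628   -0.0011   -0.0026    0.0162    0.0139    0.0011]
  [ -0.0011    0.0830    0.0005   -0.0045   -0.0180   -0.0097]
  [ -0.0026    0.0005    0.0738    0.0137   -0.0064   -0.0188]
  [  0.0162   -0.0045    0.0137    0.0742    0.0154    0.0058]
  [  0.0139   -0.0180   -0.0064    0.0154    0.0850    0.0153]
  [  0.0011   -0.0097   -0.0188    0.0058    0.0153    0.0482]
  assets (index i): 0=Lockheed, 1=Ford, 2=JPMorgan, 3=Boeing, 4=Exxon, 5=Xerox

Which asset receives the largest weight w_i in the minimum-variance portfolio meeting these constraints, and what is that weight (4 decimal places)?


u=Σ⁻¹μ = [1.7002  2.4744  2.2894  1.6913  0.1213  2.5624]
v=Σ⁻¹𝟙 = [13.7288  17.6407  21.4649  3.4425  9.0133  29.0806]
a=μᵀu=1.467764  b=𝟙ᵀu=10.839017  c=𝟙ᵀv=94.370920  D=ac−b²=21.029960
λ₁=(c·0.154−b)/D = (94.370920·0.154−10.839017)/21.029960 = 0.175659
λ₂=(a−b·0.154)/D = (1.467764−10.839017·0.154)/21.029960 = -0.009579
w* = 0.175659·u + -0.009579·v:
  w_0 = 0.175659·1.7002 + -0.009579·13.7288 = 0.1671  (Lockheed)
  w_1 = 0.175659·2.4744 + -0.009579·17.6407 = 0.2657  (Ford)
  w_2 = 0.175659·2.2894 + -0.009579·21.4649 = 0.1966  (JPMorgan)
  w_3 = 0.175659·1.6913 + -0.009579·3.4425 = 0.2641  (Boeing)
  w_4 = 0.175659·0.1213 + -0.009579·9.0133 = -0.0650  (Exxon)
  w_5 = 0.175659·2.5624 + -0.009579·29.0806 = 0.1715  (Xerox)
Σw_i=1.0000  μᵀw=0.1540
σ²=wᵀΣw=λ₁·μ_p+λ₂ = 0.175659·0.154 + -0.009579 = 0.017473 ≈ 0.0175

Ford (0.2657)


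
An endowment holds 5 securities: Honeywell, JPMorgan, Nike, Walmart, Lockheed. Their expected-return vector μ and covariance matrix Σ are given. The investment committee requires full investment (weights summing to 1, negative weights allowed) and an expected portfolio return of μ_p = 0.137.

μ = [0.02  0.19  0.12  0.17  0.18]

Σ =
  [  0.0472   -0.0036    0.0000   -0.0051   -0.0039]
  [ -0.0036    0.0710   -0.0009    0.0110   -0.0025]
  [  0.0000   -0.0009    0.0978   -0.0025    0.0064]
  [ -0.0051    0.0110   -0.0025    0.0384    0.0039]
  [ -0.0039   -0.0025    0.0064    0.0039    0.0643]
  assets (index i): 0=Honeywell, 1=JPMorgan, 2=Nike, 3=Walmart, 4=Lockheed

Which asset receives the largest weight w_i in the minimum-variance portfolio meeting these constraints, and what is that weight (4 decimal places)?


Walmart (0.3074)

x=Σ⁻¹μ = [1.2179  2.2637  1.1724  3.7509  2.6171]
y=Σ⁻¹𝟙 = [26.0774  12.1702  9.9922  25.1370  15.0878]
a=μᵀx=1.703881  b=𝟙ᵀx=11.022033  c=𝟙ᵀy=88.464537  D=ac−b²=29.247797
λ₁=(c·0.137−b)/D = (88.464537·0.137−11.022033)/29.247797 = 0.037528
λ₂=(a−b·0.137)/D = (1.703881−11.022033·0.137)/29.247797 = 0.006628
w* = 0.037528·x + 0.006628·y:
  w_0 = 0.037528·1.2179 + 0.006628·26.0774 = 0.2186  (Honeywell)
  w_1 = 0.037528·2.2637 + 0.006628·12.1702 = 0.1656  (JPMorgan)
  w_2 = 0.037528·1.1724 + 0.006628·9.9922 = 0.1102  (Nike)
  w_3 = 0.037528·3.7509 + 0.006628·25.1370 = 0.3074  (Walmart)
  w_4 = 0.037528·2.6171 + 0.006628·15.0878 = 0.1982  (Lockheed)
Σw_i=1.0000  μᵀw=0.1370
σ²=wᵀΣw=λ₁·μ_p+λ₂ = 0.037528·0.137 + 0.006628 = 0.011770 ≈ 0.0118


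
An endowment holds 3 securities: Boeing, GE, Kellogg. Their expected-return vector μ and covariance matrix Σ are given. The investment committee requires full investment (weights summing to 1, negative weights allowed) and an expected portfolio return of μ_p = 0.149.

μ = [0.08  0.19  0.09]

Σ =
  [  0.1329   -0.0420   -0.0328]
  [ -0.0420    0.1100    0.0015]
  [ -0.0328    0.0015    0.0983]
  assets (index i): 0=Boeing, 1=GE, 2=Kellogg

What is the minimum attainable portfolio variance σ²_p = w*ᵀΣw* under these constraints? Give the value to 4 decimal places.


0.0368

g=Σ⁻¹μ = [1.7048  2.3584  1.4484]
h=Σ⁻¹𝟙 = [16.0426  15.0077  15.2969]
a=μᵀg=0.714838  b=𝟙ᵀg=5.511586  c=𝟙ᵀh=46.347163  D=ac−b²=2.753134
λ₁=(c·0.149−b)/D = (46.347163·0.149−5.511586)/2.753134 = 0.506384
λ₂=(a−b·0.149)/D = (0.714838−5.511586·0.149)/2.753134 = -0.038643
w* = 0.506384·g + -0.038643·h:
  w_0 = 0.506384·1.7048 + -0.038643·16.0426 = 0.2433  (Boeing)
  w_1 = 0.506384·2.3584 + -0.038643·15.0077 = 0.6143  (GE)
  w_2 = 0.506384·1.4484 + -0.038643·15.2969 = 0.1423  (Kellogg)
Σw_i=1.0000  μᵀw=0.1490
σ²=wᵀΣw=λ₁·μ_p+λ₂ = 0.506384·0.149 + -0.038643 = 0.036809 ≈ 0.0368


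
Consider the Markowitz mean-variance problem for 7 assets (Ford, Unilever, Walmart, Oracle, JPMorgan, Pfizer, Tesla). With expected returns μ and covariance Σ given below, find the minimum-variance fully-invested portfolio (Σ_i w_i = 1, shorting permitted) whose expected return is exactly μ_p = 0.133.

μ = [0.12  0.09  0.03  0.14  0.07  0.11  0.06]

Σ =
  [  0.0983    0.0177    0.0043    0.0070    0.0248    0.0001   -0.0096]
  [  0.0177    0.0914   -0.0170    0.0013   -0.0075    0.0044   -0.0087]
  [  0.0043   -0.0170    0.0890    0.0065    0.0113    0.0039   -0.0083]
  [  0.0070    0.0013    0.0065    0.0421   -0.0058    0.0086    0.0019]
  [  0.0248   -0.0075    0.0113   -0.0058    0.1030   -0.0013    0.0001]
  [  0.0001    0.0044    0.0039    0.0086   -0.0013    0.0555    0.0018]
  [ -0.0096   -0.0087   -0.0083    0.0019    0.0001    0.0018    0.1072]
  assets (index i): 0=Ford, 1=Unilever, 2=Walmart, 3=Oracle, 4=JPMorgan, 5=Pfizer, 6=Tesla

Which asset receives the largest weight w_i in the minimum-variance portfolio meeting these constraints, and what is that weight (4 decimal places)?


x=Σ⁻¹μ = [0.7204  0.8842  0.1593  2.9321  0.7358  1.4418  0.6314]
y=Σ⁻¹𝟙 = [4.6380  13.1001  11.3848  18.9536  9.5187  13.0963  11.1236]
a=μᵀx=0.829278  b=𝟙ᵀx=7.504941  c=𝟙ᵀy=81.815181  D=ac−b²=11.523436
λ₁=(c·0.133−b)/D = (81.815181·0.133−7.504941)/11.523436 = 0.293010
λ₂=(a−b·0.133)/D = (0.829278−7.504941·0.133)/11.523436 = -0.014655
w* = 0.293010·x + -0.014655·y:
  w_0 = 0.293010·0.7204 + -0.014655·4.6380 = 0.1431  (Ford)
  w_1 = 0.293010·0.8842 + -0.014655·13.1001 = 0.0671  (Unilever)
  w_2 = 0.293010·0.1593 + -0.014655·11.3848 = -0.1202  (Walmart)
  w_3 = 0.293010·2.9321 + -0.014655·18.9536 = 0.5814  (Oracle)
  w_4 = 0.293010·0.7358 + -0.014655·9.5187 = 0.0761  (JPMorgan)
  w_5 = 0.293010·1.4418 + -0.014655·13.0963 = 0.2305  (Pfizer)
  w_6 = 0.293010·0.6314 + -0.014655·11.1236 = 0.0220  (Tesla)
Σw_i=1.0000  μᵀw=0.1330
σ²=wᵀΣw=λ₁·μ_p+λ₂ = 0.293010·0.133 + -0.014655 = 0.024315 ≈ 0.0243

Oracle (0.5814)


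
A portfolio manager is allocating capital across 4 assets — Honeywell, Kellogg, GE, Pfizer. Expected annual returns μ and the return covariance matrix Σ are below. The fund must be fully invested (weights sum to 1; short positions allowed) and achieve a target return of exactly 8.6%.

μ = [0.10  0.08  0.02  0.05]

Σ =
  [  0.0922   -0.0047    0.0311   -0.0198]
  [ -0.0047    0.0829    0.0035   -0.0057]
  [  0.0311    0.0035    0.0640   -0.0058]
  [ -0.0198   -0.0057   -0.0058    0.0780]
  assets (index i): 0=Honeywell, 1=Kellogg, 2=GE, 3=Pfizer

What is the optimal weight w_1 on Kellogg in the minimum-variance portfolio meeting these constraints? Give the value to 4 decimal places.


u=Σ⁻¹μ = [1.5032  1.1405  -0.3827  1.0775]
v=Σ⁻¹𝟙 = [11.6576  13.4750  10.8154  17.5687]
a=μᵀu=0.287781  b=𝟙ᵀu=3.338508  c=𝟙ᵀv=53.516715  D=ac−b²=4.255482
λ₁=(c·0.086−b)/D = (53.516715·0.086−3.338508)/4.255482 = 0.297012
λ₂=(a−b·0.086)/D = (0.287781−3.338508·0.086)/4.255482 = 0.000157
w* = 0.297012·u + 0.000157·v:
  w_0 = 0.297012·1.5032 + 0.000157·11.6576 = 0.4483  (Honeywell)
  w_1 = 0.297012·1.1405 + 0.000157·13.4750 = 0.3409  (Kellogg)
  w_2 = 0.297012·-0.3827 + 0.000157·10.8154 = -0.1120  (GE)
  w_3 = 0.297012·1.0775 + 0.000157·17.5687 = 0.3228  (Pfizer)
Σw_i=1.0000  μᵀw=0.0860
σ²=wᵀΣw=λ₁·μ_p+λ₂ = 0.297012·0.086 + 0.000157 = 0.025700 ≈ 0.0257

0.3409


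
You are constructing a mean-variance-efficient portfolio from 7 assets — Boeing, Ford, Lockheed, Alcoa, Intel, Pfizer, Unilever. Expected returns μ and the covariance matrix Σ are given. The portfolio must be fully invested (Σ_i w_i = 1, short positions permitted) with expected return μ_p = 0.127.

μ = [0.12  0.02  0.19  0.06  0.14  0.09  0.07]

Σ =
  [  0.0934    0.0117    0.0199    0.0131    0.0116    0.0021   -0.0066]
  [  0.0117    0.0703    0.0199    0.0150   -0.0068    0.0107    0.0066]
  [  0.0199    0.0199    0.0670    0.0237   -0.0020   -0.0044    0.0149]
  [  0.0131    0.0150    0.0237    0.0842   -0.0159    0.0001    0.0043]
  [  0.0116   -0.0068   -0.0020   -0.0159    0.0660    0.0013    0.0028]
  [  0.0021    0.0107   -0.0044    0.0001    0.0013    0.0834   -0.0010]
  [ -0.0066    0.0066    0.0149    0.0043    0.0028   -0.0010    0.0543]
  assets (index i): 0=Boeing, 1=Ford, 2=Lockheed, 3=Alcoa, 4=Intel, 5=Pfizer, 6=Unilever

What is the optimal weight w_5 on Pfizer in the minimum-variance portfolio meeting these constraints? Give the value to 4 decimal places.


g=Σ⁻¹μ = [0.4797  -0.7073  2.8075  0.3371  2.0817  1.2797  0.5526]
h=Σ⁻¹𝟙 = [5.9373  8.1380  4.8389  10.5099  16.7589  10.9620  15.3263]
a=μᵀg=1.042347  b=𝟙ᵀg=6.830889  c=𝟙ᵀh=72.471410  D=ac−b²=28.879331
λ₁=(c·0.127−b)/D = (72.471410·0.127−6.830889)/28.879331 = 0.082169
λ₂=(a−b·0.127)/D = (1.042347−6.830889·0.127)/28.879331 = 0.006054
w* = 0.082169·g + 0.006054·h:
  w_0 = 0.082169·0.4797 + 0.006054·5.9373 = 0.0754  (Boeing)
  w_1 = 0.082169·-0.7073 + 0.006054·8.1380 = -0.0089  (Ford)
  w_2 = 0.082169·2.8075 + 0.006054·4.8389 = 0.2600  (Lockheed)
  w_3 = 0.082169·0.3371 + 0.006054·10.5099 = 0.0913  (Alcoa)
  w_4 = 0.082169·2.0817 + 0.006054·16.7589 = 0.2725  (Intel)
  w_5 = 0.082169·1.2797 + 0.006054·10.9620 = 0.1715  (Pfizer)
  w_6 = 0.082169·0.5526 + 0.006054·15.3263 = 0.1382  (Unilever)
Σw_i=1.0000  μᵀw=0.1270
σ²=wᵀΣw=λ₁·μ_p+λ₂ = 0.082169·0.127 + 0.006054 = 0.016489 ≈ 0.0165

0.1715


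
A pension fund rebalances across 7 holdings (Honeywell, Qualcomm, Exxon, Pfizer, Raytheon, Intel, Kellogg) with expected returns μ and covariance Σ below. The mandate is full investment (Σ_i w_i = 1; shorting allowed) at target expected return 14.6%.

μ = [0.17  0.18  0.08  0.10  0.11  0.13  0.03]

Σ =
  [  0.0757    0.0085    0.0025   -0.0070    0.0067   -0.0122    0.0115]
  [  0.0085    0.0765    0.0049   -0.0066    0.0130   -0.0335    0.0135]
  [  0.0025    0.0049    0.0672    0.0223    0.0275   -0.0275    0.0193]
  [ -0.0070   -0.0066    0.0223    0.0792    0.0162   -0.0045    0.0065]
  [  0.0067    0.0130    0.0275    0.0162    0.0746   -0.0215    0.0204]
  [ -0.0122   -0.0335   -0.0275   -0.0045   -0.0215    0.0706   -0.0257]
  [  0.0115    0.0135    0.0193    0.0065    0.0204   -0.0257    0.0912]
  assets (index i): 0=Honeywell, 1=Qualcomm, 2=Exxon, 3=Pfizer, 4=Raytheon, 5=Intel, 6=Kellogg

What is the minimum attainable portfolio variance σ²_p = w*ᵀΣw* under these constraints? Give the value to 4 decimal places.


g=Σ⁻¹μ = [2.6098  4.3116  2.1949  1.3432  0.9647  5.6359  0.1738]
h=Σ⁻¹𝟙 = [15.3610  27.4415  21.1539  10.5178  7.1385  44.8486  10.7811]
a=μᵀg=2.373669  b=𝟙ᵀg=17.233912  c=𝟙ᵀh=137.242311  D=ac−b²=28.760061
λ₁=(c·0.146−b)/D = (137.242311·0.146−17.233912)/28.760061 = 0.097478
λ₂=(a−b·0.146)/D = (2.373669−17.233912·0.146)/28.760061 = -0.004954
w* = 0.097478·g + -0.004954·h:
  w_0 = 0.097478·2.6098 + -0.004954·15.3610 = 0.1783  (Honeywell)
  w_1 = 0.097478·4.3116 + -0.004954·27.4415 = 0.2843  (Qualcomm)
  w_2 = 0.097478·2.1949 + -0.004954·21.1539 = 0.1092  (Exxon)
  w_3 = 0.097478·1.3432 + -0.004954·10.5178 = 0.0788  (Pfizer)
  w_4 = 0.097478·0.9647 + -0.004954·7.1385 = 0.0587  (Raytheon)
  w_5 = 0.097478·5.6359 + -0.004954·44.8486 = 0.3272  (Intel)
  w_6 = 0.097478·0.1738 + -0.004954·10.7811 = -0.0365  (Kellogg)
Σw_i=1.0000  μᵀw=0.1460
σ²=wᵀΣw=λ₁·μ_p+λ₂ = 0.097478·0.146 + -0.004954 = 0.009278 ≈ 0.0093

0.0093


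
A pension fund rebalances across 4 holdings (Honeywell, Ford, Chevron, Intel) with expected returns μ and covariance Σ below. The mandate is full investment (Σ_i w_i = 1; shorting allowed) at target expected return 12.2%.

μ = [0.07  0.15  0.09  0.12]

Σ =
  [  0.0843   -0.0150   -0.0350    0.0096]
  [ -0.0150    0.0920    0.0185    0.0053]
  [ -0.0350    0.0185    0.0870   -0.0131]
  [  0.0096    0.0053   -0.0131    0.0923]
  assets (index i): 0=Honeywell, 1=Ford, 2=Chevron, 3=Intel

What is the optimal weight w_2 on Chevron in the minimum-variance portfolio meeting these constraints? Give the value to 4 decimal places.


0.1463

u=Σ⁻¹μ = [1.5965  1.5066  1.5472  1.2671]
v=Σ⁻¹𝟙 = [20.3408  9.6857  19.2584  10.8958]
a=μᵀu=0.629052  b=𝟙ᵀu=5.917454  c=𝟙ᵀv=60.180605  D=ac−b²=2.840455
λ₁=(c·0.122−b)/D = (60.180605·0.122−5.917454)/2.840455 = 0.501532
λ₂=(a−b·0.122)/D = (0.629052−5.917454·0.122)/2.840455 = -0.032698
w* = 0.501532·u + -0.032698·v:
  w_0 = 0.501532·1.5965 + -0.032698·20.3408 = 0.1356  (Honeywell)
  w_1 = 0.501532·1.5066 + -0.032698·9.6857 = 0.4389  (Ford)
  w_2 = 0.501532·1.5472 + -0.032698·19.2584 = 0.1463  (Chevron)
  w_3 = 0.501532·1.2671 + -0.032698·10.8958 = 0.2792  (Intel)
Σw_i=1.0000  μᵀw=0.1220
σ²=wᵀΣw=λ₁·μ_p+λ₂ = 0.501532·0.122 + -0.032698 = 0.028489 ≈ 0.0285
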